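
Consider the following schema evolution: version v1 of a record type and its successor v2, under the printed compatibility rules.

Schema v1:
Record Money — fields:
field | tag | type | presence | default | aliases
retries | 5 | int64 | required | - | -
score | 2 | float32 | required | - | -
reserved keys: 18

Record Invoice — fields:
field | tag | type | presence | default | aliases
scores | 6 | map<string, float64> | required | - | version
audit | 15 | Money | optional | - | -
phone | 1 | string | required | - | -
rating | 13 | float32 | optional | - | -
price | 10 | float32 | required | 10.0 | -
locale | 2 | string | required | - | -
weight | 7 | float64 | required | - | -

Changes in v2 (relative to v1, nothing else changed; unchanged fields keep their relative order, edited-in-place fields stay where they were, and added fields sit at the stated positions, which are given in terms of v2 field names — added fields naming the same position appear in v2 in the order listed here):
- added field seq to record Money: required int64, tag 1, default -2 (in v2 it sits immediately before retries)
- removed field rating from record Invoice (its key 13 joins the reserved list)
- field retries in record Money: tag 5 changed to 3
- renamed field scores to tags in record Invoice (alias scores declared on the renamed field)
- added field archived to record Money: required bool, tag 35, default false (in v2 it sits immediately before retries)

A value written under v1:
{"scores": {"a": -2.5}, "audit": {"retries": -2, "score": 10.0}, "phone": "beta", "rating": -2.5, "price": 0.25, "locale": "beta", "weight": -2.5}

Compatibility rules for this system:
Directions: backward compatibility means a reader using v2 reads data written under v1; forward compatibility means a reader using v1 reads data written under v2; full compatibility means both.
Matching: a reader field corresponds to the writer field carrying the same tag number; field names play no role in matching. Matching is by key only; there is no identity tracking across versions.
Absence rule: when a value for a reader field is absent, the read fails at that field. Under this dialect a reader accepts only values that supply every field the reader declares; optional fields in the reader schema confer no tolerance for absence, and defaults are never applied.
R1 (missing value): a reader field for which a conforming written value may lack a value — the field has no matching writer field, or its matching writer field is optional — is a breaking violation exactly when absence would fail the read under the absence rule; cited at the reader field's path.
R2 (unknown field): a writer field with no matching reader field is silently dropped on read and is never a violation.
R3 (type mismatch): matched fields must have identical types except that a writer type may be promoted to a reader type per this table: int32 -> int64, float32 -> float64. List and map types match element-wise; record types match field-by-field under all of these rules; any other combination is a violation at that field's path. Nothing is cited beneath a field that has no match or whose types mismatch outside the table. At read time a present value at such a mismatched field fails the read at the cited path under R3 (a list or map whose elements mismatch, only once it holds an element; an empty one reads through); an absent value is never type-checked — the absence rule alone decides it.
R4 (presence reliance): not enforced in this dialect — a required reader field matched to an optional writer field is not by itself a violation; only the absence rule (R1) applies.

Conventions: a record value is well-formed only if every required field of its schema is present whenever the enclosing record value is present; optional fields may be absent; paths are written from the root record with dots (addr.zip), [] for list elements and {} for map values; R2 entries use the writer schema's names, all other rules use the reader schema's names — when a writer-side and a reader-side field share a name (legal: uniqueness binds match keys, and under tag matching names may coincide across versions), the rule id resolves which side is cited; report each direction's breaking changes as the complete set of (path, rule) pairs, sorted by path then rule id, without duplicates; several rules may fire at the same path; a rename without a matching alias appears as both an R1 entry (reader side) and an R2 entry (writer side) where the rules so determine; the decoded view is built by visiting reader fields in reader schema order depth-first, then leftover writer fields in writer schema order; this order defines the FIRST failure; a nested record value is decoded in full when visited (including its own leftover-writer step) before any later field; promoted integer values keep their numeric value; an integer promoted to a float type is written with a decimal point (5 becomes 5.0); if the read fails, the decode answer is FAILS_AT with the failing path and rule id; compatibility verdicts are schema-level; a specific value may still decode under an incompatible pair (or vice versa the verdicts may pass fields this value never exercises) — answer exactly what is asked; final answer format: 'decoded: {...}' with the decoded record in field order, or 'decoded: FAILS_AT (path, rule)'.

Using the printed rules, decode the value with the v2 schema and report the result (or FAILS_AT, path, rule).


decoded: FAILS_AT (audit.seq, R1)

in Invoice below, arrows point writer -> reader
decode walk for Invoice under reader schema v2:
  tags := {"a": -2.5} (from writer scores)
  read fails at audit.seq under R1 (no fill)
  => FAILS_AT (audit.seq, R1)
diffs on Invoice not affecting the asked answer:
  removed field rating from record Invoice (its key 13 joins the reserved list) -> affects the rule determinations only; this particular Invoice value decodes identically
  field retries in record Money: tag 5 changed to 3 -> affects the rule determinations only; this particular Invoice value decodes identically
  renamed field scores to tags in record Invoice (alias scores declared on the renamed field) -> triggers nothing under the printed rules; the Invoice answer is the same either way
  added field archived to record Money: required bool, tag 35, default false (in v2 it sits immediately before retries) -> affects the rule determinations only; this particular Invoice value decodes identically


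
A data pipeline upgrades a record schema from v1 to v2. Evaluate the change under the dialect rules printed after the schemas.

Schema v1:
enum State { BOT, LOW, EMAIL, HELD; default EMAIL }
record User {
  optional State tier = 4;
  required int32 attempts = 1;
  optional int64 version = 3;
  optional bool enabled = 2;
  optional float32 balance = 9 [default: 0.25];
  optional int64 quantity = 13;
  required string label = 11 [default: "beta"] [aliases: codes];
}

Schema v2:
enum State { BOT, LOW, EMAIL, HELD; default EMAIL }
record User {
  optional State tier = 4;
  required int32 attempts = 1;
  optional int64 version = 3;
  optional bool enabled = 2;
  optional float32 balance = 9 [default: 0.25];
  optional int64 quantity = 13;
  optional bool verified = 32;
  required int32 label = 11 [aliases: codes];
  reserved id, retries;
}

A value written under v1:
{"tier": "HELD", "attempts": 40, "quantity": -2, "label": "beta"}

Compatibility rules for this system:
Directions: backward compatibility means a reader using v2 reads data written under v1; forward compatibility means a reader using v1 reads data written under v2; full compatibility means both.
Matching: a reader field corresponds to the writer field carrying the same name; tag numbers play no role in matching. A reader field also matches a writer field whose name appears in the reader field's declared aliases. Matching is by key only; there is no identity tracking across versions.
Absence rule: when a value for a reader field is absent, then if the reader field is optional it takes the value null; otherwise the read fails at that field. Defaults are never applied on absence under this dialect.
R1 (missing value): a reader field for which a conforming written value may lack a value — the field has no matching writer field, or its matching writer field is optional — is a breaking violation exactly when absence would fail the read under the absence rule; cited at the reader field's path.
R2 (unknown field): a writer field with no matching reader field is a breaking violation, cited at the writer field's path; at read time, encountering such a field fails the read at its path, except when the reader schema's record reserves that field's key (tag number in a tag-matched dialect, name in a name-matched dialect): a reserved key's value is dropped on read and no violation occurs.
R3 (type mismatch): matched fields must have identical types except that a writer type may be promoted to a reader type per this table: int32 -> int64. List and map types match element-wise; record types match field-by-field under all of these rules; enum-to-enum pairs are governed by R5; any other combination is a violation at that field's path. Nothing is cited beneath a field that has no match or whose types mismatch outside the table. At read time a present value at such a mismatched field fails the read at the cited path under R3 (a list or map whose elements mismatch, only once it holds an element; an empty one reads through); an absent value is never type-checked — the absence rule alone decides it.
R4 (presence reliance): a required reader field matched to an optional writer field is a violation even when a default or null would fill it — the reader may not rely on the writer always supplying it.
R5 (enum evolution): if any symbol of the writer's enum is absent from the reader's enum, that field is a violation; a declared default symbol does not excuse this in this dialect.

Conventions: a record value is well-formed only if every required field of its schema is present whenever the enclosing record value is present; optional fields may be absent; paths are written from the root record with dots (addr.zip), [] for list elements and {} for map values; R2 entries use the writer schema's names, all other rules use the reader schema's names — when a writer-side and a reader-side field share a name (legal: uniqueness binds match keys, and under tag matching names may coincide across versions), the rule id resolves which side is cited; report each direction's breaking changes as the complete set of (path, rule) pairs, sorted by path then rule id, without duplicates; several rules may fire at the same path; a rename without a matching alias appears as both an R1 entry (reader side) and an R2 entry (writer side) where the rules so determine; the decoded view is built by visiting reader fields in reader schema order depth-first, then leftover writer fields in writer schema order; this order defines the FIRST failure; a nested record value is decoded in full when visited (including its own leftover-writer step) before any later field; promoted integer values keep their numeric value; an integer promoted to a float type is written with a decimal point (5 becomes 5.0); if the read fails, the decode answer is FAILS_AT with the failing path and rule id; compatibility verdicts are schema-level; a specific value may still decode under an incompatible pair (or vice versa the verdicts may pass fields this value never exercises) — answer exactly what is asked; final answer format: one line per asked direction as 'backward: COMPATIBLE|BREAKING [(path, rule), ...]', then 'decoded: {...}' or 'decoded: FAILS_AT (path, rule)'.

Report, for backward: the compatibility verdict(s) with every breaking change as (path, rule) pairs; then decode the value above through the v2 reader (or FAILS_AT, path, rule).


arrows below run writer -> reader for User
checking backward for User: reader v2 against writer v1:
  State -> State, writer optional: tier aligns to tier
  int32 -> int32, writer required: attempts aligns to attempts
  int64 -> int64, writer optional: version aligns to version
  bool -> bool, writer optional: enabled aligns to enabled
  float32 -> float32, writer optional: balance aligns to balance
  int64 -> int64, writer optional: quantity aligns to quantity
  verified has no writer counterpart
  string -> int32, writer required: label aligns to label
  breaking: (label, R3)
  backward on User therefore BREAKING (1)
migrating the User value to v2:
  tier := "HELD"
  attempts := 40
  version := null (absent, optional -> null)
  enabled := null (absent, optional -> null)
  balance := null (absent, optional -> null)
  quantity := -2
  verified := null (absent, optional -> null)
  read fails at label under R3
  => FAILS_AT (label, R3)
diffs on User not affecting the asked answer:
  added field verified to record User: optional bool, tag 32 (in v2 it sits immediately before label) -> affects forward compatibility only, which is not asked

backward: BREAKING [(label, R3)]; decoded: FAILS_AT (label, R3)


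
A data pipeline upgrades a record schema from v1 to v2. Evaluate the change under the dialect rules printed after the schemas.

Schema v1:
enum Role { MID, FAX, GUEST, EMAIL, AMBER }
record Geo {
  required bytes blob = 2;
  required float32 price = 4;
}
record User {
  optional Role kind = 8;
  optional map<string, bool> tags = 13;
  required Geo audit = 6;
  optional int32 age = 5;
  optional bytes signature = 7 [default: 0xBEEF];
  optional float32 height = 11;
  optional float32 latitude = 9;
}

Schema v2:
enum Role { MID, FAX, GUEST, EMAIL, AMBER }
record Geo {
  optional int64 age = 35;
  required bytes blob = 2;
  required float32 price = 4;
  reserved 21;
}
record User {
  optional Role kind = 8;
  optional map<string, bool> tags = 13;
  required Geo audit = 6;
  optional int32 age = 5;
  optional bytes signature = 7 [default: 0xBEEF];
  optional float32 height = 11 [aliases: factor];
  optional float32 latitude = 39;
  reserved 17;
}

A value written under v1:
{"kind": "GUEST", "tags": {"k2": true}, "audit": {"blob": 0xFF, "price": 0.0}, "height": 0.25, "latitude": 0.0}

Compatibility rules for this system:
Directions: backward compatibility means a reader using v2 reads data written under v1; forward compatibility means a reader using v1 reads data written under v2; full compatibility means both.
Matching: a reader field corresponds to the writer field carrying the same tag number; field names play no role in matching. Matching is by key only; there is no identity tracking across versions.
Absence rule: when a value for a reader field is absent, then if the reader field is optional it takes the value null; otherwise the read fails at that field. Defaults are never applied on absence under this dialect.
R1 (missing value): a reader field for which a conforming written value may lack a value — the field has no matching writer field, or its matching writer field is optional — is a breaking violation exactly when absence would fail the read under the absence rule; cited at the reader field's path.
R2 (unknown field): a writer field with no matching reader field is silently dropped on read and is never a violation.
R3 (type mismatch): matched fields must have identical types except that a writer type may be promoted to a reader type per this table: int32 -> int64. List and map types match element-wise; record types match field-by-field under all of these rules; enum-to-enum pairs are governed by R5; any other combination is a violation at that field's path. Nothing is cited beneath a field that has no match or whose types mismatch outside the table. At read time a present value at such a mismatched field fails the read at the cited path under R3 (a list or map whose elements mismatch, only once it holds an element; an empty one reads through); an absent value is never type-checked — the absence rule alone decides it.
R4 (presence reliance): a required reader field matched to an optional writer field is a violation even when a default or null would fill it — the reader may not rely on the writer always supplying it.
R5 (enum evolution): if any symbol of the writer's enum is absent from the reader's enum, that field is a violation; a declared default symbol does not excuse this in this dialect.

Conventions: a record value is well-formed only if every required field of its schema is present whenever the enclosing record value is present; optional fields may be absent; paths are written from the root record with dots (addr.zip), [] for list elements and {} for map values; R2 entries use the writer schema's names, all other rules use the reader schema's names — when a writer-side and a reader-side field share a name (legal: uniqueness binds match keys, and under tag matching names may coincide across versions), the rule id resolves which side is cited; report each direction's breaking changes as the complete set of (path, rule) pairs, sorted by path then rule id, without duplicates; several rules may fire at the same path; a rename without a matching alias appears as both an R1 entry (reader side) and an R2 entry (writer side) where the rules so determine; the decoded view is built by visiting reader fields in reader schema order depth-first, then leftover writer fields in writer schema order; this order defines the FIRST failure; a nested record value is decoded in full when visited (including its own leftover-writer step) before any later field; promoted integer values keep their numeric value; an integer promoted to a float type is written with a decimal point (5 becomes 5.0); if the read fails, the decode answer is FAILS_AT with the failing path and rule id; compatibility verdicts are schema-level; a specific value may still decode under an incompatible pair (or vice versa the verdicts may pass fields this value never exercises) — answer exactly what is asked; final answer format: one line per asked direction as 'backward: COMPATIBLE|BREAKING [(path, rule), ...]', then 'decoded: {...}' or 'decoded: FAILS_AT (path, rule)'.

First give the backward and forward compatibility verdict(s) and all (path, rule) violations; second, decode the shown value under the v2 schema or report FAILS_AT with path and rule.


backward: COMPATIBLE []; forward: COMPATIBLE []; decoded: {"kind": "GUEST", "tags": {"k2": true}, "audit": {"age": null, "blob": 0xFF, "price": 0.0}, "age": null, "signature": null, "height": 0.25, "latitude": null}

the writer's type comes first in each User pair
backward pass over User, reader schema v2, writer schema v1:
  kind <- kind (Role -> Role, writer optional)
  tags <- tags (map<string, bool> -> map<string, bool>, writer optional)
  audit <- audit (Geo -> Geo, writer required)
  age <- age (int32 -> int32, writer optional)
  signature <- signature (bytes -> bytes, writer optional)
  height <- height (float32 -> float32, writer optional)
  no writer field matches reader latitude
  leftover writer field: latitude
  no writer field matches reader audit.age
  audit.blob <- audit.blob (bytes -> bytes, writer required)
  audit.price <- audit.price (float32 -> float32, writer required)
  => backward verdict for User: COMPATIBLE, no violations
forward pass over User, reader schema v1, writer schema v2:
  kind <- kind (Role -> Role, writer optional)
  tags <- tags (map<string, bool> -> map<string, bool>, writer optional)
  audit <- audit (Geo -> Geo, writer required)
  age <- age (int32 -> int32, writer optional)
  signature <- signature (bytes -> bytes, writer optional)
  height <- height (float32 -> float32, writer optional)
  no writer field matches reader latitude
  leftover writer field: latitude
  audit.blob <- audit.blob (bytes -> bytes, writer required)
  audit.price <- audit.price (float32 -> float32, writer required)
  leftover writer field: audit.age
  => forward verdict for User: COMPATIBLE, no violations
decode walk for User under reader schema v2:
  kind := "GUEST"
  tags := {"k2": true}
  audit.age := null (absent, optional -> null)
  audit.blob := 0xFF
  audit.price := 0.0
  age := null (absent, optional -> null)
  signature := null (absent, optional -> null)
  height := 0.25
  latitude := null (absent, optional -> null)
  writer latitude: unknown -> dropped
  => decoded: {"kind": "GUEST", "tags": {"k2": true}, "audit": {"age": null, "blob": 0xFF, "price": 0.0}, "age": null, "signature": null, "height": 0.25, "latitude": null}


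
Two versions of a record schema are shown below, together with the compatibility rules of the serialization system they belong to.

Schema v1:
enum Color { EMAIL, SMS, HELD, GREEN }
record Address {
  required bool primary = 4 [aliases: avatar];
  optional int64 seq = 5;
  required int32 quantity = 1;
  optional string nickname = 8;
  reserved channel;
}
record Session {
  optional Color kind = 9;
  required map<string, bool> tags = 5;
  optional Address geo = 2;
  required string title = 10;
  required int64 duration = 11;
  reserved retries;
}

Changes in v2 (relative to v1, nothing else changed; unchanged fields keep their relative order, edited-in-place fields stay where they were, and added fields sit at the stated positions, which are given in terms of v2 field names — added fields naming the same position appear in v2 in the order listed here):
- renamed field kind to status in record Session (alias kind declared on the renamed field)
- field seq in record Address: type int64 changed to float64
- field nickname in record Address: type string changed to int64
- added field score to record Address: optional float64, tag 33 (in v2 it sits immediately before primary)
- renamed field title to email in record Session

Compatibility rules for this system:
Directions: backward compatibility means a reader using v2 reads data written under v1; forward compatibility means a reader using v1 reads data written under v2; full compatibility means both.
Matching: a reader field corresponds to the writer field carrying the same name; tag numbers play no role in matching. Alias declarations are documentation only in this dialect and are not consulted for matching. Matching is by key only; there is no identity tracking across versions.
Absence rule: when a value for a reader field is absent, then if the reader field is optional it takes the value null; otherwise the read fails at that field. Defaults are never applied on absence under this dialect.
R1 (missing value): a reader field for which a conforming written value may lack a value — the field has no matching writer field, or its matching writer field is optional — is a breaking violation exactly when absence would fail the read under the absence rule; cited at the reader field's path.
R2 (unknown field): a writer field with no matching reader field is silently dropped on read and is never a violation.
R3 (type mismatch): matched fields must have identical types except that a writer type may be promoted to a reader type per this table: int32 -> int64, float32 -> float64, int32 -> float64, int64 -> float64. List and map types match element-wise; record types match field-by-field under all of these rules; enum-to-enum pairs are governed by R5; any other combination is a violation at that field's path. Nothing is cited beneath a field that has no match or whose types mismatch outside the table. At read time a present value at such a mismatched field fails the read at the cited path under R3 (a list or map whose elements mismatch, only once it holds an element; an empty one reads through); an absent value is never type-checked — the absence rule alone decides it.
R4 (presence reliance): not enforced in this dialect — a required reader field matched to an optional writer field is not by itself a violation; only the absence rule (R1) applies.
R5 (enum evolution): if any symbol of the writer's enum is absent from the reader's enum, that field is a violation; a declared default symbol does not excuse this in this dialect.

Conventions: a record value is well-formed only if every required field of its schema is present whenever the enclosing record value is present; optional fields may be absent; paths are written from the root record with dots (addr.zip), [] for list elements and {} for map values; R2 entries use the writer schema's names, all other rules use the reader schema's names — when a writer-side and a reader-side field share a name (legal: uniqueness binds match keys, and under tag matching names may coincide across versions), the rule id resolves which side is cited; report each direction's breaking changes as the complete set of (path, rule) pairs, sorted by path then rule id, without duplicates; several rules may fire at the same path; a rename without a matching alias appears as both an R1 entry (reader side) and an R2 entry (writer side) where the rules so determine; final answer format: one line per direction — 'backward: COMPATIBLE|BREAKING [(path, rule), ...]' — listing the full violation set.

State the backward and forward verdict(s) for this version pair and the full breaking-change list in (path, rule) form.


backward: BREAKING [(email, R1), (geo.nickname, R3)]; forward: BREAKING [(geo.nickname, R3), (geo.seq, R3), (title, R1)]

arrows below run writer -> reader for Session
backward for Session (reader v2, writer v1):
  status: no writer match
  map<string, bool> -> map<string, bool>, writer required: tags aligns to tags
  Address -> Address, writer optional: geo aligns to geo
  email: no writer match
  int64 -> int64, writer required: duration aligns to duration
  writer field kind has no reader counterpart
  writer field title has no reader counterpart
  geo.score: no writer match
  bool -> bool, writer required: geo.primary aligns to geo.primary
  int64 -> float64, writer optional: geo.seq aligns to geo.seq
  int32 -> int32, writer required: geo.quantity aligns to geo.quantity
  string -> int64, writer optional: geo.nickname aligns to geo.nickname
  breaking: (email, R1)
  breaking: (geo.nickname, R3)
  => 2 violation(s): backward is BREAKING for Session
forward for Session (reader v1, writer v2):
  kind: no writer match
  map<string, bool> -> map<string, bool>, writer required: tags aligns to tags
  Address -> Address, writer optional: geo aligns to geo
  title: no writer match
  int64 -> int64, writer required: duration aligns to duration
  writer field status has no reader counterpart
  writer field email has no reader counterpart
  bool -> bool, writer required: geo.primary aligns to geo.primary
  float64 -> int64, writer optional: geo.seq aligns to geo.seq
  int32 -> int32, writer required: geo.quantity aligns to geo.quantity
  int64 -> string, writer optional: geo.nickname aligns to geo.nickname
  writer field geo.score has no reader counterpart
  breaking: (geo.nickname, R3)
  breaking: (geo.seq, R3)
  breaking: (title, R1)
  => 3 violation(s): forward is BREAKING for Session


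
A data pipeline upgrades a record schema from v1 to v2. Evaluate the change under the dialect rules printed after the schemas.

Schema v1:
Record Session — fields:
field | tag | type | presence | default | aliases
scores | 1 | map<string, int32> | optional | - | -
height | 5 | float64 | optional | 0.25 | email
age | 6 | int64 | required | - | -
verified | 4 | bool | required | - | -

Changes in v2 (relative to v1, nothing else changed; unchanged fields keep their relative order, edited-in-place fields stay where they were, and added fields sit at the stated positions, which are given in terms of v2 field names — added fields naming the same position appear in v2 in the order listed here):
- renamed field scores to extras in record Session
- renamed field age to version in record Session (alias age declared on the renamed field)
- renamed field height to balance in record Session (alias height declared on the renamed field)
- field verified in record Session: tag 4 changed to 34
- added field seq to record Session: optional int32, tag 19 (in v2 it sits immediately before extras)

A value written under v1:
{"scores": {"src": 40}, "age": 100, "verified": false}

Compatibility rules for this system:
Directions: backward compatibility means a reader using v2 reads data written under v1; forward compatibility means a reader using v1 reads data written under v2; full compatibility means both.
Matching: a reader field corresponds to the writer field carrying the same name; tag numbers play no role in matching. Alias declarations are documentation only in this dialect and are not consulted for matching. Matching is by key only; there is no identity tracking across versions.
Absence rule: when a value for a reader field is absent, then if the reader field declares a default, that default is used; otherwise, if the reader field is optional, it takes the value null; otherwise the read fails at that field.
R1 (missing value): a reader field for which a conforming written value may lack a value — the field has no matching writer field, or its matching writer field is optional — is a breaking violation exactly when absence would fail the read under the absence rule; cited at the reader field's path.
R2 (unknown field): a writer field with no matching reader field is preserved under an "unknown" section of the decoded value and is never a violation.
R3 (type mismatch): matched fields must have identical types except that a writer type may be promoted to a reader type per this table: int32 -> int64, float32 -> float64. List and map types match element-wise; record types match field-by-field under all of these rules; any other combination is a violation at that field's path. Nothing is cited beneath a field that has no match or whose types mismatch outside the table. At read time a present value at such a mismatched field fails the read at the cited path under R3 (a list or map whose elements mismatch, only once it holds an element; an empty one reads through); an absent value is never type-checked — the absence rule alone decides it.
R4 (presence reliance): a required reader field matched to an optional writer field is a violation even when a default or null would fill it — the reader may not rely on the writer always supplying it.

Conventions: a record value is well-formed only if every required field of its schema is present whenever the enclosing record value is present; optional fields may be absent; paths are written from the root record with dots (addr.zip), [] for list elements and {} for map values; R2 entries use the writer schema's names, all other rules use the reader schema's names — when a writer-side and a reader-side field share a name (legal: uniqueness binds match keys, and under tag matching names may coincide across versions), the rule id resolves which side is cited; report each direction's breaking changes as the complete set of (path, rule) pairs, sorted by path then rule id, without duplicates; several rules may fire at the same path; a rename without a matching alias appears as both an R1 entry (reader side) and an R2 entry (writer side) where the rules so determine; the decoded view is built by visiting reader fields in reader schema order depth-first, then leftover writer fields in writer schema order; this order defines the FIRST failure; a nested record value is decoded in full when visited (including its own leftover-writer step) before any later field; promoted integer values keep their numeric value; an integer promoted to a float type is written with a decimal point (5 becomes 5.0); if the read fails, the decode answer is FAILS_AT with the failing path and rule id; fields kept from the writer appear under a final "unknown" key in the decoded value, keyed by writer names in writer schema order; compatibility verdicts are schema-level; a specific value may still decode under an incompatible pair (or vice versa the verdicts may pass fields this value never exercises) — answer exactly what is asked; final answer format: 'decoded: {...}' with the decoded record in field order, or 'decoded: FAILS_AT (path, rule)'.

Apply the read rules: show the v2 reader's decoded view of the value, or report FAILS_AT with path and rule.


decoded: FAILS_AT (version, R1)

in Session below, arrows point writer -> reader
migrating the Session value to v2:
  seq := null (missing; optional => null)
  extras := null (missing; optional => null)
  balance := 0.25 (missing; default applied)
  read fails at version under R1 (no fill)
  => FAILS_AT (version, R1)
remaining Session differences; none change what is asked:
  renamed field scores to extras in record Session -> fires no rule on Session under this dialect and leaves the result unchanged
  renamed field height to balance in record Session (alias height declared on the renamed field) -> fires no rule on Session under this dialect and leaves the result unchanged
  field verified in record Session: tag 4 changed to 34 -> fires no rule on Session under this dialect and leaves the result unchanged
  added field seq to record Session: optional int32, tag 19 (in v2 it sits immediately before extras) -> fires no rule on Session under this dialect and leaves the result unchanged


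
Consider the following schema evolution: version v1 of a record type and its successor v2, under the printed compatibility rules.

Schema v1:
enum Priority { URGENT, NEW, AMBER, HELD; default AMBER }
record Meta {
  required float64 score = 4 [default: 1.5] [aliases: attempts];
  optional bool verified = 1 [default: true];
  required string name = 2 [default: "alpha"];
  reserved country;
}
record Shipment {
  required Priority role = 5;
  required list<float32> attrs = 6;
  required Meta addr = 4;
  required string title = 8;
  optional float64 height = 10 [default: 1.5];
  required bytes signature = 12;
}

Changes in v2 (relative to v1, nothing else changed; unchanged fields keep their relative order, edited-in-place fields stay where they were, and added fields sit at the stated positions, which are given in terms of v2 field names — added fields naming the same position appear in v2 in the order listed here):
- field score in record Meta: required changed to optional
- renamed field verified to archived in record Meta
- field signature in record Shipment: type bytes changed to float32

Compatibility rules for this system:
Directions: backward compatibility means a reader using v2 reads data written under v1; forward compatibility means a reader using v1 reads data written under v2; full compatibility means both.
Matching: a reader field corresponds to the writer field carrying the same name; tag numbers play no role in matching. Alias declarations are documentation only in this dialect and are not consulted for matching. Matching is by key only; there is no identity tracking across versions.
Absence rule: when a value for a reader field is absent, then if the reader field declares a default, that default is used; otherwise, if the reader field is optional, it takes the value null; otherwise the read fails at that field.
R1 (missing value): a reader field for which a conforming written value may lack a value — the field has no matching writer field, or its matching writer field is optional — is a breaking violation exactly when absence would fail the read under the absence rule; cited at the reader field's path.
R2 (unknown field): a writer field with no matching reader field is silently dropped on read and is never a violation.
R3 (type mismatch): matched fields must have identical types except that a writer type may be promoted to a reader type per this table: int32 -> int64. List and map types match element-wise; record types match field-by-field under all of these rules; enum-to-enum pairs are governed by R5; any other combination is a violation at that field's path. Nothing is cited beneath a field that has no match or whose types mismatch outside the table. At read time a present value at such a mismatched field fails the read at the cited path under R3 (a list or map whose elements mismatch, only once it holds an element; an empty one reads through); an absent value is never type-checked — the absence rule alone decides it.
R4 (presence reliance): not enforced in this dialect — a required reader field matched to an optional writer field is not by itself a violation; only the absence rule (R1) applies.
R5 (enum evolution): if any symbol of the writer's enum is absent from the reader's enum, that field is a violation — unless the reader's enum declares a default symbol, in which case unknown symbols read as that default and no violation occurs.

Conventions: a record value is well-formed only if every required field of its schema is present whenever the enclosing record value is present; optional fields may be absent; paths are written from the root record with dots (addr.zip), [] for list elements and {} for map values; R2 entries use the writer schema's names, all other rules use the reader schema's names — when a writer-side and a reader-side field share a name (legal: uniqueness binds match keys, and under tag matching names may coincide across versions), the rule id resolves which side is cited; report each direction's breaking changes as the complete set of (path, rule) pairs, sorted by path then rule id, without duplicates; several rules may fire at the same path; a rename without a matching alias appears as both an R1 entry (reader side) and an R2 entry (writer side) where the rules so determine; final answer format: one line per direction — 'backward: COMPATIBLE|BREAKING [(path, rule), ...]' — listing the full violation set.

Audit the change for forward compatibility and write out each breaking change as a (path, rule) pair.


forward: BREAKING [(signature, R3)]

arrows below run writer -> reader for Shipment
forward analysis of Shipment with v1 as reader and v2 as writer:
  Priority -> Priority, writer required: role aligns to role
  list<float32> -> list<float32>, writer required: attrs aligns to attrs
  Meta -> Meta, writer required: addr aligns to addr
  string -> string, writer required: title aligns to title
  float64 -> float64, writer optional: height aligns to height
  float32 -> bytes, writer required: signature aligns to signature
  float64 -> float64, writer optional: addr.score aligns to addr.score
  no writer field matches reader addr.verified
  string -> string, writer required: addr.name aligns to addr.name
  addr.archived (writer side), unknown to reader
  rule R3 violated at signature
  => forward verdict for Shipment: BREAKING, 1 violation(s)
the other Shipment changes do not affect what is asked:
  field score in record Meta: required changed to optional -> no rule fires on it in Shipment's dialect; the asked verdict holds
  renamed field verified to archived in record Meta -> no rule fires on it in Shipment's dialect; the asked verdict holds


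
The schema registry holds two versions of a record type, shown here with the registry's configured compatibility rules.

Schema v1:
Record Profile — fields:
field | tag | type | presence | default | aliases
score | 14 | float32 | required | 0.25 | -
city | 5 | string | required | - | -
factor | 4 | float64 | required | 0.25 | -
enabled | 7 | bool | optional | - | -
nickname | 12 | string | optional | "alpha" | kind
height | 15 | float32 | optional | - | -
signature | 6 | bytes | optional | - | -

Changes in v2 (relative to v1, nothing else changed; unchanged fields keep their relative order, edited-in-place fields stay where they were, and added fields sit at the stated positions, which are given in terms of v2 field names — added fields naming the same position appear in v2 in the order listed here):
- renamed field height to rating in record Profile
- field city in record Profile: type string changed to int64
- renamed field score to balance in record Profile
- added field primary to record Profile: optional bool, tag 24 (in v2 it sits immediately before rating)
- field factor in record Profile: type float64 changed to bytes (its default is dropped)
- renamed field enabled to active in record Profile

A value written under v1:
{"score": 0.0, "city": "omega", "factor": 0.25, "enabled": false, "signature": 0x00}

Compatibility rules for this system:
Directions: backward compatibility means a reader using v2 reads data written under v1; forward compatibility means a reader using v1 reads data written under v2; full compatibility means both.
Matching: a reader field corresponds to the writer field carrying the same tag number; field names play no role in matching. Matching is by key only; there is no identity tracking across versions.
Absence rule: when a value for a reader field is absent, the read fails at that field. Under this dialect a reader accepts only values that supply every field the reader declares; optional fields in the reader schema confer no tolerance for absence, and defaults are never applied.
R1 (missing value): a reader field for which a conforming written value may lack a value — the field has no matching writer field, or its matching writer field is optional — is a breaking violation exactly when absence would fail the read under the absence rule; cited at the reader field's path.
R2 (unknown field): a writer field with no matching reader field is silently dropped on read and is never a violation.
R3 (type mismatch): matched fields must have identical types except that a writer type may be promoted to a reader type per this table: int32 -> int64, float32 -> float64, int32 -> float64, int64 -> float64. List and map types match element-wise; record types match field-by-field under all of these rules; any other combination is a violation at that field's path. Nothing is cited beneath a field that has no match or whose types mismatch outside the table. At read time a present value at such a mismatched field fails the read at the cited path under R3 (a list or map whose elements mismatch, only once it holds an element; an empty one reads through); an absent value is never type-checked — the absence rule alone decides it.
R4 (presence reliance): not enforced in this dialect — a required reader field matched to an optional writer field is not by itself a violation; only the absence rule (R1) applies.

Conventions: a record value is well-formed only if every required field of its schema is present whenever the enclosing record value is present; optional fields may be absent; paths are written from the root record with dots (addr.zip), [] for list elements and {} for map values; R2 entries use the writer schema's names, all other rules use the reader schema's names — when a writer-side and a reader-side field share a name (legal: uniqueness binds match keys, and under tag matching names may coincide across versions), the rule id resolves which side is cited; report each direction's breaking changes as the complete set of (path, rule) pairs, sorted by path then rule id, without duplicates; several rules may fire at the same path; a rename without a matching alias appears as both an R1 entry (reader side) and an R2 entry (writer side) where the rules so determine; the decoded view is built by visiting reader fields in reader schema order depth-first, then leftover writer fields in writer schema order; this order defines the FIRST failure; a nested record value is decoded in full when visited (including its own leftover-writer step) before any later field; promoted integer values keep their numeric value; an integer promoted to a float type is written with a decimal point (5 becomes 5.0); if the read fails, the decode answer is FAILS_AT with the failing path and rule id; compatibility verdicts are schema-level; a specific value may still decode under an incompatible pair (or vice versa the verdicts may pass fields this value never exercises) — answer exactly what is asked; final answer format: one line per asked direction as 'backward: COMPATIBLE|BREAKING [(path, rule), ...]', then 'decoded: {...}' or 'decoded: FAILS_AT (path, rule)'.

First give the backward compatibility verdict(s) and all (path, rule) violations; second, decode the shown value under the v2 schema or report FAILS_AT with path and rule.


backward: BREAKING [(active, R1), (city, R3), (factor, R3), (nickname, R1), (primary, R1), (rating, R1), (signature, R1)]; decoded: FAILS_AT (city, R3)

arrows below run writer -> reader for Profile
backward on Profile — v2 reading data written by v1:
  float32 -> float32, writer required: balance aligns to score
  string -> int64, writer required: city aligns to city
  float64 -> bytes, writer required: factor aligns to factor
  bool -> bool, writer optional: active aligns to enabled
  string -> string, writer optional: nickname aligns to nickname
  no writer field matches reader primary
  float32 -> float32, writer optional: rating aligns to height
  bytes -> bytes, writer optional: signature aligns to signature
  breaking: (active, R1)
  breaking: (city, R3)
  breaking: (factor, R3)
  breaking: (nickname, R1)
  breaking: (primary, R1)
  breaking: (rating, R1)
  breaking: (signature, R1)
  => 7 violation(s): backward is BREAKING for Profile
migrating the Profile value to v2:
  balance := 0.0 (from writer score)
  read fails at city under R3
  => FAILS_AT (city, R3)
the other Profile changes do not affect what is asked:
  renamed field score to balance in record Profile -> inert for the asked Profile verdict: nothing fires
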